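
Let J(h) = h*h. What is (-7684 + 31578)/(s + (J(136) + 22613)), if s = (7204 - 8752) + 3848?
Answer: 23894/43409 ≈ 0.55044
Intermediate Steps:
J(h) = h²
s = 2300 (s = -1548 + 3848 = 2300)
(-7684 + 31578)/(s + (J(136) + 22613)) = (-7684 + 31578)/(2300 + (136² + 22613)) = 23894/(2300 + (18496 + 22613)) = 23894/(2300 + 41109) = 23894/43409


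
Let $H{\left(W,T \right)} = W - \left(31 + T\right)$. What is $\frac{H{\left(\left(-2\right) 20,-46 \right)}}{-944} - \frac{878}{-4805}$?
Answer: $\frac{948957}{4535920} \approx 0.20921$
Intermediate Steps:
$H{\left(W,T \right)} = -31 + W - T$
$\frac{H{\left(\left(-2\right) 20,-46 \right)}}{-944} - \frac{878}{-4805} = \frac{-31 - 40 - -46}{-944} - \frac{878}{-4805} = \left(-31 - 40 + 46\right) \left(- \frac{1}{944}\right) - - \frac{878}{4805} = \left(-25\right) \left(- \frac{1}{944}\right) + \frac{878}{4805} = \frac{25}{944} + \frac{878}{4805} = \frac{948957}{4535920}$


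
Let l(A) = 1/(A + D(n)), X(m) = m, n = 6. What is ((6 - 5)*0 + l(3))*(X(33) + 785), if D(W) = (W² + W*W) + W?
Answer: 818/81 ≈ 10.099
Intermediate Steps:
D(W) = W + 2*W² (D(W) = (W² + W²) + W = 2*W² + W = W + 2*W²)
l(A) = 1/(78 + A) (l(A) = 1/(A + 6*(1 + 2*6)) = 1/(A + 6*(1 + 12)) = 1/(A + 6*13) = 1/(A + 78) = 1/(78 + A))
((6 - 5)*0 + l(3))*(X(33) + 785) = ((6 - 5)*0 + 1/(78 + 3))*(33 + 785) = (1*0 + 1/81)*818 = (0 + 1/81)*818 = (1/81)*818 = 818/81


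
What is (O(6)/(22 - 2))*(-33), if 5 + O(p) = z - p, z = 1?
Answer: 33/2 ≈ 16.500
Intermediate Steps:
O(p) = -4 - p (O(p) = -5 + (1 - p) = -4 - p)
(O(6)/(22 - 2))*(-33) = ((-4 - 1*6)/(22 - 2))*(-33) = ((-4 - 6)/20)*(-33) = ((1/20)*(-10))*(-33) = -½*(-33) = 33/2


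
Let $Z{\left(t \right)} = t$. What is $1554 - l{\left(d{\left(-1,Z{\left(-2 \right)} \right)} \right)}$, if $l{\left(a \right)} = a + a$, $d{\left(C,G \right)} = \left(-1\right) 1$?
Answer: $1556$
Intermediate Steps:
$d{\left(C,G \right)} = -1$
$l{\left(a \right)} = 2 a$
$1554 - l{\left(d{\left(-1,Z{\left(-2 \right)} \right)} \right)} = 1554 - 2 \left(-1\right) = 1554 - -2 = 1554 + 2 = 1556$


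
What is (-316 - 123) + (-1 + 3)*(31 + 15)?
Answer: -347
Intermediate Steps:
(-316 - 123) + (-1 + 3)*(31 + 15) = -439 + 2*46 = -439 + 92 = -347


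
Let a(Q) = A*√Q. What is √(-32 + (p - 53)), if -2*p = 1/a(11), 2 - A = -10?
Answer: √(-1481040 - 66*√11)/132 ≈ 9.2202*I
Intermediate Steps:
A = 12 (A = 2 - 1*(-10) = 2 + 10 = 12)
a(Q) = 12*√Q
p = -√11/264 (p = -√11/132/2 = -√11/264 ≈ -0.012563)
√(-32 + (p - 53)) = √(-32 + (-√11/264 - 53)) = √(-32 + (-53 - √11/264)) = √(-85 - √11/264)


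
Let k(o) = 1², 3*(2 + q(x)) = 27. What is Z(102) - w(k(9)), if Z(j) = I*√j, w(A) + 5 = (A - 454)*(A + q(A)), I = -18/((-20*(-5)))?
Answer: 3629 - 9*√102/50 ≈ 3627.2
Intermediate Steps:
q(x) = 7 (q(x) = -2 + (⅓)*27 = -2 + 9 = 7)
k(o) = 1
I = -9/50 (I = -18/100 = -18*1/100 = -9/50 ≈ -0.18000)
w(A) = -5 + (-454 + A)*(7 + A) (w(A) = -5 + (A - 454)*(A + 7) = -5 + (-454 + A)*(7 + A))
Z(j) = -9*√j/50
Z(102) - w(k(9)) = -9*√102/50 - (-3183 + 1² - 447*1) = -9*√102/50 - (-3183 + 1 - 447) = -9*√102/50 - 1*(-3629) = -9*√102/50 + 3629 = 3629 - 9*√102/50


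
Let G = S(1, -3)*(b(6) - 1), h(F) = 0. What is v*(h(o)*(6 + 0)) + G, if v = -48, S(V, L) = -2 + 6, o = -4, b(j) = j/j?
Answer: 0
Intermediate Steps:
b(j) = 1
S(V, L) = 4
G = 0 (G = 4*(1 - 1) = 4*0 = 0)
v*(h(o)*(6 + 0)) + G = -0*(6 + 0) + 0 = -0*6 + 0 = -48*0 + 0 = 0 + 0 = 0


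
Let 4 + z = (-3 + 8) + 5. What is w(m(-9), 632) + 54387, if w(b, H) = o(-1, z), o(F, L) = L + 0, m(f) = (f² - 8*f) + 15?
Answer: 54393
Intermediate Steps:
z = 6 (z = -4 + ((-3 + 8) + 5) = -4 + (5 + 5) = -4 + 10 = 6)
m(f) = 15 + f² - 8*f
o(F, L) = L
w(b, H) = 6
w(m(-9), 632) + 54387 = 6 + 54387 = 54393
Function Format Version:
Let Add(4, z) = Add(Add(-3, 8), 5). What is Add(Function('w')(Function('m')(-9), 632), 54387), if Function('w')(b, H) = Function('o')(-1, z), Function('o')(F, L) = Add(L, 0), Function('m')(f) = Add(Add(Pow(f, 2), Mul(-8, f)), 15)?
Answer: 54393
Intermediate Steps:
z = 6 (z = Add(-4, Add(Add(-3, 8), 5)) = Add(-4, Add(5, 5)) = Add(-4, 10) = 6)
Function('m')(f) = Add(15, Pow(f, 2), Mul(-8, f))
Function('o')(F, L) = L
Function('w')(b, H) = 6
Add(Function('w')(Function('m')(-9), 632), 54387) = Add(6, 54387) = 54393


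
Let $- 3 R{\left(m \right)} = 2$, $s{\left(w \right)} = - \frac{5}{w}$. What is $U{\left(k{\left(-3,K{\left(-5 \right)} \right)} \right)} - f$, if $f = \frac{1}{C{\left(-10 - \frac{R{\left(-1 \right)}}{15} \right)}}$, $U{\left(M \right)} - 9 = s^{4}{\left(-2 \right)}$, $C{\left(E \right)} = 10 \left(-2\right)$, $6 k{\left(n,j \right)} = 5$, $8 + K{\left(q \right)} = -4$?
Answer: $\frac{3849}{80} \approx 48.112$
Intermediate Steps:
$K{\left(q \right)} = -12$ ($K{\left(q \right)} = -8 - 4 = -12$)
$k{\left(n,j \right)} = \frac{5}{6}$ ($k{\left(n,j \right)} = \frac{1}{6} \cdot 5 = \frac{5}{6}$)
$R{\left(m \right)} = - \frac{2}{3}$ ($R{\left(m \right)} = \left(- \frac{1}{3}\right) 2 = - \frac{2}{3}$)
$C{\left(E \right)} = -20$
$U{\left(M \right)} = \frac{769}{16}$ ($U{\left(M \right)} = 9 + \left(- \frac{5}{-2}\right)^{4} = 9 + \left(\left(-5\right) \left(- \frac{1}{2}\right)\right)^{4} = 9 + \left(\frac{5}{2}\right)^{4} = 9 + \frac{625}{16} = \frac{769}{16}$)
$f = - \frac{1}{20}$ ($f = \frac{1}{-20} = - \frac{1}{20} \approx -0.05$)
$U{\left(k{\left(-3,K{\left(-5 \right)} \right)} \right)} - f = \frac{769}{16} - - \frac{1}{20} = \frac{769}{16} + \frac{1}{20} = \frac{3849}{80}$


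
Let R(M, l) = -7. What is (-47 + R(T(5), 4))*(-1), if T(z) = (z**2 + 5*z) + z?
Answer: 54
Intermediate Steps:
T(z) = z**2 + 6*z
(-47 + R(T(5), 4))*(-1) = (-47 - 7)*(-1) = -54*(-1) = 54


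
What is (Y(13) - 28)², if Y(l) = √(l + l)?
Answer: (28 - √26)² ≈ 524.46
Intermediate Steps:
Y(l) = √2*√l (Y(l) = √(2*l) = √2*√l)
(Y(13) - 28)² = (√2*√13 - 28)² = (√26 - 28)² = (-28 + √26)²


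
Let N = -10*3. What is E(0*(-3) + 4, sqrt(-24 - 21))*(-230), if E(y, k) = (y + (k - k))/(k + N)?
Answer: 1840/63 + 184*I*sqrt(5)/63 ≈ 29.206 + 6.5307*I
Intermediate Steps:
N = -30
E(y, k) = y/(-30 + k) (E(y, k) = (y + (k - k))/(k - 30) = (y + 0)/(-30 + k) = y/(-30 + k))
E(0*(-3) + 4, sqrt(-24 - 21))*(-230) = ((0*(-3) + 4)/(-30 + sqrt(-24 - 21)))*(-230) = ((0 + 4)/(-30 + sqrt(-45)))*(-230) = (4/(-30 + 3*I*sqrt(5)))*(-230) = -920/(-30 + 3*I*sqrt(5))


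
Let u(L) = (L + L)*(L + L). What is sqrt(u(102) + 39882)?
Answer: 17*sqrt(282) ≈ 285.48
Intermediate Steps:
u(L) = 4*L**2 (u(L) = (2*L)*(2*L) = 4*L**2)
sqrt(u(102) + 39882) = sqrt(4*102**2 + 39882) = sqrt(4*10404 + 39882) = sqrt(41616 + 39882) = sqrt(81498) = 17*sqrt(282)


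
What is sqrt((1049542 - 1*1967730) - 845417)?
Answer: I*sqrt(1763605) ≈ 1328.0*I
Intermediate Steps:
sqrt((1049542 - 1*1967730) - 845417) = sqrt((1049542 - 1967730) - 845417) = sqrt(-918188 - 845417) = sqrt(-1763605) = I*sqrt(1763605)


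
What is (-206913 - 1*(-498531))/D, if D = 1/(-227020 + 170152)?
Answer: -16583732424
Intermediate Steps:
D = -1/56868 (D = 1/(-56868) = -1/56868 ≈ -1.7585e-5)
(-206913 - 1*(-498531))/D = (-206913 - 1*(-498531))/(-1/56868) = (-206913 + 498531)*(-56868) = 291618*(-56868) = -16583732424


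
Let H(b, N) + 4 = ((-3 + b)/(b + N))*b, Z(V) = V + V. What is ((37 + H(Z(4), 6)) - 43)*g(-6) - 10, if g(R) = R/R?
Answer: -120/7 ≈ -17.143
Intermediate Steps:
g(R) = 1
Z(V) = 2*V
H(b, N) = -4 + b*(-3 + b)/(N + b) (H(b, N) = -4 + ((-3 + b)/(b + N))*b = -4 + ((-3 + b)/(N + b))*b = -4 + b*(-3 + b)/(N + b))
((37 + H(Z(4), 6)) - 43)*g(-6) - 10 = ((37 + ((2*4)**2 - 14*4 - 4*6)/(6 + 2*4)) - 43)*1 - 10 = ((37 + (8**2 - 7*8 - 24)/(6 + 8)) - 43)*1 - 10 = ((37 + (64 - 56 - 24)/14) - 43)*1 - 10 = ((37 + (1/14)*(-16)) - 43)*1 - 10 = ((37 - 8/7) - 43)*1 - 10 = (251/7 - 43)*1 - 10 = -50/7*1 - 10 = -50/7 - 10 = -120/7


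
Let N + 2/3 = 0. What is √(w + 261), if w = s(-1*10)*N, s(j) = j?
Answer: √2409/3 ≈ 16.361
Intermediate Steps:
N = -⅔ (N = -⅔ + 0 = -⅔ ≈ -0.66667)
w = 20/3 (w = -1*10*(-⅔) = -10*(-⅔) = 20/3 ≈ 6.6667)
√(w + 261) = √(20/3 + 261) = √(803/3) = √2409/3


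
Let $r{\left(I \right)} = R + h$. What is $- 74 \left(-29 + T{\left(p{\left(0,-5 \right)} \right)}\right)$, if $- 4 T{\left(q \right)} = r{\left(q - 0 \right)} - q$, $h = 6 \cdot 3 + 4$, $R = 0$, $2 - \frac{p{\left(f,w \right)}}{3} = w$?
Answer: $\frac{4329}{2} \approx 2164.5$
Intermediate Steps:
$p{\left(f,w \right)} = 6 - 3 w$
$h = 22$ ($h = 18 + 4 = 22$)
$r{\left(I \right)} = 22$ ($r{\left(I \right)} = 0 + 22 = 22$)
$T{\left(q \right)} = - \frac{11}{2} + \frac{q}{4}$ ($T{\left(q \right)} = - \frac{22 - q}{4} = - \frac{11}{2} + \frac{q}{4}$)
$- 74 \left(-29 + T{\left(p{\left(0,-5 \right)} \right)}\right) = - 74 \left(-29 - \left(\frac{11}{2} - \frac{6 - -15}{4}\right)\right) = - 74 \left(-29 - \left(\frac{11}{2} - \frac{6 + 15}{4}\right)\right) = - 74 \left(-29 + \left(- \frac{11}{2} + \frac{1}{4} \cdot 21\right)\right) = - 74 \left(-29 + \left(- \frac{11}{2} + \frac{21}{4}\right)\right) = - 74 \left(-29 - \frac{1}{4}\right) = \left(-74\right) \left(- \frac{117}{4}\right) = \frac{4329}{2}$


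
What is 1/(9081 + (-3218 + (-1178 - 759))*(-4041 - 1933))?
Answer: 1/30805051 ≈ 3.2462e-8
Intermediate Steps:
1/(9081 + (-3218 + (-1178 - 759))*(-4041 - 1933)) = 1/(9081 + (-3218 - 1937)*(-5974)) = 1/(9081 - 5155*(-5974)) = 1/(9081 + 30795970) = 1/30805051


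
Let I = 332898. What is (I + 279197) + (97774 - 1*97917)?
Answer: 611952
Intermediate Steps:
(I + 279197) + (97774 - 1*97917) = (332898 + 279197) + (97774 - 1*97917) = 612095 + (97774 - 97917) = 612095 - 143 = 611952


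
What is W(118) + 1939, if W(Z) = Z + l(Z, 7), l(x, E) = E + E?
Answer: 2071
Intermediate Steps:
l(x, E) = 2*E
W(Z) = 14 + Z (W(Z) = Z + 2*7 = Z + 14 = 14 + Z)
W(118) + 1939 = (14 + 118) + 1939 = 132 + 1939 = 2071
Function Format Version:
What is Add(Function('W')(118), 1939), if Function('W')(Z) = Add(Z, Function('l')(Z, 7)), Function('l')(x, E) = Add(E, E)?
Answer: 2071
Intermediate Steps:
Function('l')(x, E) = Mul(2, E)
Function('W')(Z) = Add(14, Z) (Function('W')(Z) = Add(Z, Mul(2, 7)) = Add(Z, 14) = Add(14, Z))
Add(Function('W')(118), 1939) = Add(Add(14, 118), 1939) = Add(132, 1939) = 2071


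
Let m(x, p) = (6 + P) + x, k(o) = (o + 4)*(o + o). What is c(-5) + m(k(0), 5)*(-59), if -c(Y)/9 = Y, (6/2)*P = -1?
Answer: -868/3 ≈ -289.33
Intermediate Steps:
P = -⅓ (P = (⅓)*(-1) = -⅓ ≈ -0.33333)
c(Y) = -9*Y
k(o) = 2*o*(4 + o) (k(o) = (4 + o)*(2*o) = 2*o*(4 + o))
m(x, p) = 17/3 + x (m(x, p) = (6 - ⅓) + x = 17/3 + x)
c(-5) + m(k(0), 5)*(-59) = -9*(-5) + (17/3 + 2*0*(4 + 0))*(-59) = 45 + (17/3 + 2*0*4)*(-59) = 45 + (17/3 + 0)*(-59) = 45 + (17/3)*(-59) = 45 - 1003/3 = -868/3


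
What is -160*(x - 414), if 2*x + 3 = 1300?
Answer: -37520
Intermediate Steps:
x = 1297/2 (x = -3/2 + (½)*1300 = -3/2 + 650 = 1297/2 ≈ 648.50)
-160*(x - 414) = -160*(1297/2 - 414) = -160*469/2 = -37520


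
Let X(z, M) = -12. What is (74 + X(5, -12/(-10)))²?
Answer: 3844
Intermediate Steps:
(74 + X(5, -12/(-10)))² = (74 - 12)² = 62² = 3844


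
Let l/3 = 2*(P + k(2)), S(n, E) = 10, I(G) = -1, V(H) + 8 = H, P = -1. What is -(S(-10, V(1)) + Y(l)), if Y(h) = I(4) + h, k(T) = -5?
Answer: 27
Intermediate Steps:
V(H) = -8 + H
l = -36 (l = 3*(2*(-1 - 5)) = 3*(2*(-6)) = 3*(-12) = -36)
Y(h) = -1 + h
-(S(-10, V(1)) + Y(l)) = -(10 + (-1 - 36)) = -(10 - 37) = -1*(-27) = 27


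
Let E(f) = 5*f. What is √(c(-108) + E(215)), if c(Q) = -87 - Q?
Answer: 2*√274 ≈ 33.106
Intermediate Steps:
√(c(-108) + E(215)) = √((-87 - 1*(-108)) + 5*215) = √((-87 + 108) + 1075) = √(21 + 1075) = √1096 = 2*√274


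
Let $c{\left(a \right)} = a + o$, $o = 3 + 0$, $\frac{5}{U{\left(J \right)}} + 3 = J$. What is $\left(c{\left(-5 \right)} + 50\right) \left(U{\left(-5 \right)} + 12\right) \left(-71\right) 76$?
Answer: $-2946216$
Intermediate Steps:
$U{\left(J \right)} = \frac{5}{-3 + J}$
$o = 3$
$c{\left(a \right)} = 3 + a$ ($c{\left(a \right)} = a + 3 = 3 + a$)
$\left(c{\left(-5 \right)} + 50\right) \left(U{\left(-5 \right)} + 12\right) \left(-71\right) 76 = \left(\left(3 - 5\right) + 50\right) \left(\frac{5}{-3 - 5} + 12\right) \left(-71\right) 76 = \left(-2 + 50\right) \left(\frac{5}{-8} + 12\right) \left(-71\right) 76 = 48 \left(5 \left(- \frac{1}{8}\right) + 12\right) \left(-71\right) 76 = 48 \left(- \frac{5}{8} + 12\right) \left(-71\right) 76 = 48 \cdot \frac{91}{8} \left(-71\right) 76 = 546 \left(-71\right) 76 = \left(-38766\right) 76 = -2946216$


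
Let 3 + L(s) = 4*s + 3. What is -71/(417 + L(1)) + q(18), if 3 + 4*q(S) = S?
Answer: 6031/1684 ≈ 3.5814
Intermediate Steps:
q(S) = -¾ + S/4
L(s) = 4*s (L(s) = -3 + (4*s + 3) = -3 + (3 + 4*s) = 4*s)
-71/(417 + L(1)) + q(18) = -71/(417 + 4*1) + (-¾ + (¼)*18) = -71/(417 + 4) + (-¾ + 9/2) = -71/421 + 15/4 = 6031/1684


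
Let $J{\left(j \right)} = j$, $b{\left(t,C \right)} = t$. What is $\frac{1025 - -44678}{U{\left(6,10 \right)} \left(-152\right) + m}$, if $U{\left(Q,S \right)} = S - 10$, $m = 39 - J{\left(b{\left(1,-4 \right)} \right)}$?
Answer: $\frac{45703}{38} \approx 1202.7$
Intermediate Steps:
$m = 38$ ($m = 39 - 1 = 38$)
$U{\left(Q,S \right)} = -10 + S$ ($U{\left(Q,S \right)} = S - 10 = -10 + S$)
$\frac{1025 - -44678}{U{\left(6,10 \right)} \left(-152\right) + m} = \frac{1025 - -44678}{\left(-10 + 10\right) \left(-152\right) + 38} = \frac{1025 + 44678}{0 \left(-152\right) + 38} = \frac{45703}{0 + 38} = \frac{45703}{38}$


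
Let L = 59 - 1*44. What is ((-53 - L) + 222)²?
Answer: 23716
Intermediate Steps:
L = 15 (L = 59 - 44 = 15)
((-53 - L) + 222)² = ((-53 - 1*15) + 222)² = ((-53 - 15) + 222)² = (-68 + 222)² = 154² = 23716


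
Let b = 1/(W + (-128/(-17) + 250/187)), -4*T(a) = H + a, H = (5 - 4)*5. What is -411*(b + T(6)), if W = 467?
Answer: 402002799/355948 ≈ 1129.4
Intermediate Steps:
H = 5 (H = 1*5 = 5)
T(a) = -5/4 - a/4 (T(a) = -(5 + a)/4 = -5/4 - a/4)
b = 187/88987 (b = 1/(467 + (-128/(-17) + 250/187)) = 1/(467 + (-128*(-1/17) + 250*(1/187))) = 1/(467 + (128/17 + 250/187)) = 1/(467 + 1658/187) = 1/(88987/187) = 187/88987 ≈ 0.0021014)
-411*(b + T(6)) = -411*(187/88987 + (-5/4 - ¼*6)) = -411*(187/88987 + (-5/4 - 3/2)) = -411*(187/88987 - 11/4) = -411*(-978109/355948) = 402002799/355948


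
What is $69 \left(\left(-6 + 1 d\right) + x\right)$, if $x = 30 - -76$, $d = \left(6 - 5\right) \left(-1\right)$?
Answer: $6831$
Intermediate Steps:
$d = -1$ ($d = 1 \left(-1\right) = -1$)
$x = 106$ ($x = 30 + 76 = 106$)
$69 \left(\left(-6 + 1 d\right) + x\right) = 69 \left(\left(-6 + 1 \left(-1\right)\right) + 106\right) = 69 \left(\left(-6 - 1\right) + 106\right) = 69 \left(-7 + 106\right) = 69 \cdot 99 = 6831$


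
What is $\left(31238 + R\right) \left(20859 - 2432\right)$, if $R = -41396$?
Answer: $-187181466$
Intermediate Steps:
$\left(31238 + R\right) \left(20859 - 2432\right) = \left(31238 - 41396\right) \left(20859 - 2432\right) = \left(-10158\right) 18427 = -187181466$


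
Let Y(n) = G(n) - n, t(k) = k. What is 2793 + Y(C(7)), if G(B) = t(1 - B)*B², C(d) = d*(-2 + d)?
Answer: -38892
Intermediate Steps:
G(B) = B²*(1 - B) (G(B) = (1 - B)*B² = B²*(1 - B))
Y(n) = -n + n²*(1 - n) (Y(n) = n²*(1 - n) - n = -n + n²*(1 - n))
2793 + Y(C(7)) = 2793 + (7*(-2 + 7))*(-1 + (7*(-2 + 7))*(1 - 7*(-2 + 7))) = 2793 + (7*5)*(-1 + (7*5)*(1 - 7*5)) = 2793 + 35*(-1 + 35*(1 - 1*35)) = 2793 + 35*(-1 + 35*(1 - 35)) = 2793 + 35*(-1 + 35*(-34)) = 2793 + 35*(-1 - 1190) = 2793 + 35*(-1191) = 2793 - 41685 = -38892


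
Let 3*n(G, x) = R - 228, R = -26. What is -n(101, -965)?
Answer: 254/3 ≈ 84.667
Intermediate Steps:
n(G, x) = -254/3 (n(G, x) = (-26 - 228)/3 = (1/3)*(-254) = -254/3)
-n(101, -965) = -1*(-254/3) = 254/3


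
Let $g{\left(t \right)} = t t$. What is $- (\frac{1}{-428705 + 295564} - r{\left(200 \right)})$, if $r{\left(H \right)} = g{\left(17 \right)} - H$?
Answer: $\frac{11849550}{133141} \approx 89.0$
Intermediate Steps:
$g{\left(t \right)} = t^{2}$
$r{\left(H \right)} = 289 - H$ ($r{\left(H \right)} = 17^{2} - H = 289 - H$)
$- (\frac{1}{-428705 + 295564} - r{\left(200 \right)}) = - (\frac{1}{-428705 + 295564} - \left(289 - 200\right)) = - (\frac{1}{-133141} - \left(289 - 200\right)) = - (- \frac{1}{133141} - 89) = \left(-1\right) \left(- \frac{11849550}{133141}\right) = \frac{11849550}{133141}$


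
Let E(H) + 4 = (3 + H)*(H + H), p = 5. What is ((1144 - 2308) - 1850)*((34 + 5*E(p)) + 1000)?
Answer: -4261796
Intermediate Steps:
E(H) = -4 + 2*H*(3 + H) (E(H) = -4 + (3 + H)*(H + H) = -4 + (3 + H)*(2*H) = -4 + 2*H*(3 + H))
((1144 - 2308) - 1850)*((34 + 5*E(p)) + 1000) = ((1144 - 2308) - 1850)*((34 + 5*(-4 + 2*5² + 6*5)) + 1000) = (-1164 - 1850)*((34 + 5*(-4 + 2*25 + 30)) + 1000) = -3014*((34 + 5*(-4 + 50 + 30)) + 1000) = -3014*((34 + 5*76) + 1000) = -3014*((34 + 380) + 1000) = -3014*(414 + 1000) = -3014*1414 = -4261796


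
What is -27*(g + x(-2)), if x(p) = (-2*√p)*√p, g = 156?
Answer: -4320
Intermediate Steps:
x(p) = -2*p
-27*(g + x(-2)) = -27*(156 - 2*(-2)) = -27*(156 + 4) = -27*160 = -4320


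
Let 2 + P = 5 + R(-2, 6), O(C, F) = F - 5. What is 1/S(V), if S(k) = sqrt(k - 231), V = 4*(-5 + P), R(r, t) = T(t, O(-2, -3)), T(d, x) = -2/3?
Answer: -I*sqrt(87)/145 ≈ -0.064327*I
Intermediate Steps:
O(C, F) = -5 + F
T(d, x) = -2/3 (T(d, x) = -2*1/3 = -2/3)
R(r, t) = -2/3
P = 7/3 (P = -2 + (5 - 2/3) = -2 + 13/3 = 7/3 ≈ 2.3333)
V = -32/3 (V = 4*(-5 + 7/3) = 4*(-8/3) = -32/3 ≈ -10.667)
S(k) = sqrt(-231 + k)
1/S(V) = 1/(sqrt(-231 - 32/3)) = 1/(sqrt(-725/3)) = 1/(5*I*sqrt(87)/3) = -I*sqrt(87)/145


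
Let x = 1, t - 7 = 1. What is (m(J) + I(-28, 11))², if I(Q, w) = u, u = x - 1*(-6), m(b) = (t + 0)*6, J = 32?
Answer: 3025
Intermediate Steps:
t = 8 (t = 7 + 1 = 8)
m(b) = 48 (m(b) = (8 + 0)*6 = 8*6 = 48)
u = 7 (u = 1 - 1*(-6) = 1 + 6 = 7)
I(Q, w) = 7
(m(J) + I(-28, 11))² = (48 + 7)² = 55² = 3025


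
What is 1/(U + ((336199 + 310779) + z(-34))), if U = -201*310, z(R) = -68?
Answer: 1/584600 ≈ 1.7106e-6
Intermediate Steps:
U = -62310
1/(U + ((336199 + 310779) + z(-34))) = 1/(-62310 + ((336199 + 310779) - 68)) = 1/(-62310 + (646978 - 68)) = 1/(-62310 + 646910) = 1/584600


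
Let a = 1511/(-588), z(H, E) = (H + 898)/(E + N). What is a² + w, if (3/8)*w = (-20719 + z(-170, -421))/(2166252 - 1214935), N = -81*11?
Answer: 88267617613165/13485397938768 ≈ 6.5454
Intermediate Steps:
N = -891
z(H, E) = (898 + H)/(-891 + E) (z(H, E) = (H + 898)/(E - 891) = (898 + H)/(-891 + E))
a = -1511/588 (a = 1511*(-1/588) = -1511/588 ≈ -2.5697)
w = -2265338/39003997 (w = 8*((-20719 + (898 - 170)/(-891 - 421))/(2166252 - 1214935))/3 = 8*((-20719 + 728/(-1312))/951317)/3 = 8*((-20719 - 1/1312*728)*(1/951317))/3 = 8*((-20719 - 91/164)*(1/951317))/3 = 8*(-3398007/164*1/951317)/3 = (8/3)*(-3398007/156015988) = -2265338/39003997 ≈ -0.058080)
a² + w = (-1511/588)² - 2265338/39003997 = 2283121/345744 - 2265338/39003997 = 88267617613165/13485397938768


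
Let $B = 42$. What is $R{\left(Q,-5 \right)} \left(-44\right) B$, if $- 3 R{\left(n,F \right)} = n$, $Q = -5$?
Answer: $-3080$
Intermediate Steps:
$R{\left(n,F \right)} = - \frac{n}{3}$
$R{\left(Q,-5 \right)} \left(-44\right) B = \left(- \frac{1}{3}\right) \left(-5\right) \left(-44\right) 42 = \frac{5}{3} \left(-44\right) 42 = \left(- \frac{220}{3}\right) 42 = -3080$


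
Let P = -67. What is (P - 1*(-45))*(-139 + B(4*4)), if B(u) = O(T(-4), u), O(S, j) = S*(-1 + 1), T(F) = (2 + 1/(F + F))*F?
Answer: 3058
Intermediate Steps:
T(F) = F*(2 + 1/(2*F)) (T(F) = (2 + 1/(2*F))*F = F*(2 + 1/(2*F)))
O(S, j) = 0 (O(S, j) = S*0 = 0)
B(u) = 0
(P - 1*(-45))*(-139 + B(4*4)) = (-67 - 1*(-45))*(-139 + 0) = (-67 + 45)*(-139) = -22*(-139) = 3058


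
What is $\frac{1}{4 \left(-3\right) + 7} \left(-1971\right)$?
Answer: $\frac{1971}{5} \approx 394.2$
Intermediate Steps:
$\frac{1}{4 \left(-3\right) + 7} \left(-1971\right) = \frac{1}{-12 + 7} \left(-1971\right) = \frac{1}{-5} \left(-1971\right) = \left(- \frac{1}{5}\right) \left(-1971\right) = \frac{1971}{5}$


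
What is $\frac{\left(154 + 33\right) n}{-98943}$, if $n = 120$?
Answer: $- \frac{7480}{32981} \approx -0.2268$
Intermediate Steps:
$\frac{\left(154 + 33\right) n}{-98943} = \frac{\left(154 + 33\right) 120}{-98943} = 187 \cdot 120 \left(- \frac{1}{98943}\right) = 22440 \left(- \frac{1}{98943}\right) = - \frac{7480}{32981}$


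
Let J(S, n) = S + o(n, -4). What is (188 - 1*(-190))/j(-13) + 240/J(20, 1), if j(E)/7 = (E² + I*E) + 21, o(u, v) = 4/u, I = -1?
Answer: 2084/203 ≈ 10.266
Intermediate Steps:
J(S, n) = S + 4/n
j(E) = 147 - 7*E + 7*E² (j(E) = 7*((E² - E) + 21) = 7*(21 + E² - E) = 147 - 7*E + 7*E²)
(188 - 1*(-190))/j(-13) + 240/J(20, 1) = (188 - 1*(-190))/(147 - 7*(-13) + 7*(-13)²) + 240/(20 + 4/1) = (188 + 190)/(147 + 91 + 7*169) + 240/(20 + 4*1) = 378/(147 + 91 + 1183) + 240/(20 + 4) = 378/1421 + 240/24 = 378*(1/1421) + 240*(1/24) = 54/203 + 10 = 2084/203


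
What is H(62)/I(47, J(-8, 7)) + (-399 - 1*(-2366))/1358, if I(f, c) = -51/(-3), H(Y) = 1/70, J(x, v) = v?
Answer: 83646/57715 ≈ 1.4493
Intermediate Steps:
H(Y) = 1/70
I(f, c) = 17 (I(f, c) = -51*(-⅓) = 17)
H(62)/I(47, J(-8, 7)) + (-399 - 1*(-2366))/1358 = (1/70)/17 + (-399 - 1*(-2366))/1358 = (1/70)*(1/17) + (-399 + 2366)*(1/1358) = 1/1190 + 1967*(1/1358) = 1/1190 + 281/194 = 83646/57715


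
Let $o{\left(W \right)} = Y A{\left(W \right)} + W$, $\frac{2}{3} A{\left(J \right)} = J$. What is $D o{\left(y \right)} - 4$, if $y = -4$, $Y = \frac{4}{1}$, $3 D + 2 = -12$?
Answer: $\frac{380}{3} \approx 126.67$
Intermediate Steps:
$D = - \frac{14}{3}$ ($D = - \frac{2}{3} + \frac{1}{3} \left(-12\right) = - \frac{2}{3} - 4 = - \frac{14}{3} \approx -4.6667$)
$A{\left(J \right)} = \frac{3 J}{2}$
$Y = 4$ ($Y = 4 \cdot 1 = 4$)
$o{\left(W \right)} = 7 W$ ($o{\left(W \right)} = 4 \frac{3 W}{2} + W = 6 W + W = 7 W$)
$D o{\left(y \right)} - 4 = - \frac{14 \cdot 7 \left(-4\right)}{3} - 4 = \left(- \frac{14}{3}\right) \left(-28\right) - 4 = \frac{392}{3} - 4 = \frac{380}{3}$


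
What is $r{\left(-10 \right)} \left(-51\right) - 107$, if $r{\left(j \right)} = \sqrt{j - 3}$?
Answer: $-107 - 51 i \sqrt{13} \approx -107.0 - 183.88 i$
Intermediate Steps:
$r{\left(j \right)} = \sqrt{-3 + j}$
$r{\left(-10 \right)} \left(-51\right) - 107 = \sqrt{-3 - 10} \left(-51\right) - 107 = \sqrt{-13} \left(-51\right) - 107 = i \sqrt{13} \left(-51\right) - 107 = - 51 i \sqrt{13} - 107 = -107 - 51 i \sqrt{13}$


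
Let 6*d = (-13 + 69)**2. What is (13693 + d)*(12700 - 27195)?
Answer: -618168265/3 ≈ -2.0606e+8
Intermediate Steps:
d = 1568/3 (d = (-13 + 69)**2/6 = (1/6)*56**2 = (1/6)*3136 = 1568/3 ≈ 522.67)
(13693 + d)*(12700 - 27195) = (13693 + 1568/3)*(12700 - 27195) = (42647/3)*(-14495) = -618168265/3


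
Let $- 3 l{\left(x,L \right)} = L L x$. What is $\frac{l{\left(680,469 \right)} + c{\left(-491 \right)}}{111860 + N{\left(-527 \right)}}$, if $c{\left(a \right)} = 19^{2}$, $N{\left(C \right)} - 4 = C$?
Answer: $- \frac{149572397}{334011} \approx -447.81$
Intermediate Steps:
$l{\left(x,L \right)} = - \frac{x L^{2}}{3}$ ($l{\left(x,L \right)} = - \frac{L L x}{3} = - \frac{L^{2} x}{3} = - \frac{x L^{2}}{3}$)
$N{\left(C \right)} = 4 + C$
$c{\left(a \right)} = 361$
$\frac{l{\left(680,469 \right)} + c{\left(-491 \right)}}{111860 + N{\left(-527 \right)}} = \frac{\left(- \frac{1}{3}\right) 680 \cdot 469^{2} + 361}{111860 + \left(4 - 527\right)} = \frac{\left(- \frac{1}{3}\right) 680 \cdot 219961 + 361}{111860 - 523} = \frac{- \frac{149573480}{3} + 361}{111337} = \left(- \frac{149572397}{3}\right) \frac{1}{111337} = - \frac{149572397}{334011}$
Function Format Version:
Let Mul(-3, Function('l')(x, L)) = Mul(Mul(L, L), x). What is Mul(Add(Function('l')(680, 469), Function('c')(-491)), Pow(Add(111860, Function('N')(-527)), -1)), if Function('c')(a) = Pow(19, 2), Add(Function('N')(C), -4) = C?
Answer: Rational(-149572397, 334011) ≈ -447.81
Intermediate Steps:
Function('l')(x, L) = Mul(Rational(-1, 3), x, Pow(L, 2)) (Function('l')(x, L) = Mul(Rational(-1, 3), Mul(Mul(L, L), x)) = Mul(Rational(-1, 3), Mul(Pow(L, 2), x)) = Mul(Rational(-1, 3), Mul(x, Pow(L, 2))) = Mul(Rational(-1, 3), x, Pow(L, 2)))
Function('N')(C) = Add(4, C)
Function('c')(a) = 361
Mul(Add(Function('l')(680, 469), Function('c')(-491)), Pow(Add(111860, Function('N')(-527)), -1)) = Mul(Add(Mul(Rational(-1, 3), 680, Pow(469, 2)), 361), Pow(Add(111860, Add(4, -527)), -1)) = Mul(Add(Mul(Rational(-1, 3), 680, 219961), 361), Pow(Add(111860, -523), -1)) = Mul(Add(Rational(-149573480, 3), 361), Pow(111337, -1)) = Mul(Rational(-149572397, 3), Rational(1, 111337)) = Rational(-149572397, 334011)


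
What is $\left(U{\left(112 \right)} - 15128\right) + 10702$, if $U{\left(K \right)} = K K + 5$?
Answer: $8123$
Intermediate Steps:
$U{\left(K \right)} = 5 + K^{2}$ ($U{\left(K \right)} = K^{2} + 5 = 5 + K^{2}$)
$\left(U{\left(112 \right)} - 15128\right) + 10702 = \left(\left(5 + 112^{2}\right) - 15128\right) + 10702 = \left(\left(5 + 12544\right) - 15128\right) + 10702 = \left(12549 - 15128\right) + 10702 = -2579 + 10702 = 8123$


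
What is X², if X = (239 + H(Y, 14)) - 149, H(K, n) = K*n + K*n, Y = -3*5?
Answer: 108900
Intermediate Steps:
Y = -15
H(K, n) = 2*K*n
X = -330 (X = (239 + 2*(-15)*14) - 149 = (239 - 420) - 149 = -181 - 149 = -330)
X² = (-330)² = 108900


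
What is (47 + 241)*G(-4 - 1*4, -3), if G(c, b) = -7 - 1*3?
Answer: -2880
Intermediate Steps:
G(c, b) = -10 (G(c, b) = -7 - 3 = -10)
(47 + 241)*G(-4 - 1*4, -3) = (47 + 241)*(-10) = 288*(-10) = -2880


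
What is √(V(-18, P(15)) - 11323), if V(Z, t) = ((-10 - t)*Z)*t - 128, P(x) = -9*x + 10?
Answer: √247299 ≈ 497.29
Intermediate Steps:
P(x) = 10 - 9*x
V(Z, t) = -128 + Z*t*(-10 - t) (V(Z, t) = (Z*(-10 - t))*t - 128 = Z*t*(-10 - t) - 128 = -128 + Z*t*(-10 - t))
√(V(-18, P(15)) - 11323) = √((-128 - 1*(-18)*(10 - 9*15)² - 10*(-18)*(10 - 9*15)) - 11323) = √((-128 - 1*(-18)*(10 - 135)² - 10*(-18)*(10 - 135)) - 11323) = √((-128 - 1*(-18)*(-125)² - 10*(-18)*(-125)) - 11323) = √((-128 - 1*(-18)*15625 - 22500) - 11323) = √((-128 + 281250 - 22500) - 11323) = √(258622 - 11323) = √247299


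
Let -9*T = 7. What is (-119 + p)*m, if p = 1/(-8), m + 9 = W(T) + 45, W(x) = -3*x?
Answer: -109595/24 ≈ -4566.5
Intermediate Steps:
T = -7/9 (T = -⅑*7 = -7/9 ≈ -0.77778)
m = 115/3 (m = -9 + (-3*(-7/9) + 45) = -9 + (7/3 + 45) = -9 + 142/3 = 115/3 ≈ 38.333)
p = -⅛ ≈ -0.12500
(-119 + p)*m = (-119 - ⅛)*(115/3) = -953/8*115/3 = -109595/24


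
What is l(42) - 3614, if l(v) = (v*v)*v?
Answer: 70474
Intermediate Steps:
l(v) = v**3 (l(v) = v**2*v = v**3)
l(42) - 3614 = 42**3 - 3614 = 74088 - 3614 = 70474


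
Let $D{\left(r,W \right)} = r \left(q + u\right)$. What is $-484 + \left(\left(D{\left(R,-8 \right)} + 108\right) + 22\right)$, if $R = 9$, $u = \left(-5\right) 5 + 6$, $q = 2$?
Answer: $-507$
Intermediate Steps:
$u = -19$ ($u = -25 + 6 = -19$)
$D{\left(r,W \right)} = - 17 r$ ($D{\left(r,W \right)} = r \left(2 - 19\right) = r \left(-17\right) = - 17 r$)
$-484 + \left(\left(D{\left(R,-8 \right)} + 108\right) + 22\right) = -484 + \left(\left(\left(-17\right) 9 + 108\right) + 22\right) = -484 + \left(\left(-153 + 108\right) + 22\right) = -484 + \left(-45 + 22\right) = -484 - 23 = -507$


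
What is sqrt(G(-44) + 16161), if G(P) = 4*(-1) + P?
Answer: sqrt(16113) ≈ 126.94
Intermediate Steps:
G(P) = -4 + P
sqrt(G(-44) + 16161) = sqrt((-4 - 44) + 16161) = sqrt(-48 + 16161) = sqrt(16113)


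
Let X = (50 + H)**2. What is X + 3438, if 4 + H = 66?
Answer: 15982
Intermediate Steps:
H = 62 (H = -4 + 66 = 62)
X = 12544 (X = (50 + 62)**2 = 112**2 = 12544)
X + 3438 = 12544 + 3438 = 15982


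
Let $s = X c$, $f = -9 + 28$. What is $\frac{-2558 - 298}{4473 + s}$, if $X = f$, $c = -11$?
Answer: $- \frac{357}{533} \approx -0.66979$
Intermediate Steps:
$f = 19$
$X = 19$
$s = -209$ ($s = 19 \left(-11\right) = -209$)
$\frac{-2558 - 298}{4473 + s} = \frac{-2558 - 298}{4473 - 209} = - \frac{2856}{4264} = \left(-2856\right) \frac{1}{4264} = - \frac{357}{533}$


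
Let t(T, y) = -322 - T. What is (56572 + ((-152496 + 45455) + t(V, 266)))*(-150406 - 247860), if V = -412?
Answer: 20064242814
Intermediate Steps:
(56572 + ((-152496 + 45455) + t(V, 266)))*(-150406 - 247860) = (56572 + ((-152496 + 45455) + (-322 - 1*(-412))))*(-150406 - 247860) = (56572 + (-107041 + (-322 + 412)))*(-398266) = (56572 + (-107041 + 90))*(-398266) = (56572 - 106951)*(-398266) = -50379*(-398266) = 20064242814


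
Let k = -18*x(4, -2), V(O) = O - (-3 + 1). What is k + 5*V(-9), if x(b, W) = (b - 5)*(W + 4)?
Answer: 1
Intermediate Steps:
x(b, W) = (-5 + b)*(4 + W)
V(O) = 2 + O (V(O) = O - 1*(-2) = O + 2 = 2 + O)
k = 36 (k = -18*(-20 - 5*(-2) + 4*4 - 2*4) = -18*(-20 + 10 + 16 - 8) = -18*(-2) = 36)
k + 5*V(-9) = 36 + 5*(2 - 9) = 36 + 5*(-7) = 36 - 35 = 1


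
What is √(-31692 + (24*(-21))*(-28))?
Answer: 2*I*√4395 ≈ 132.59*I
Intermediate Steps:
√(-31692 + (24*(-21))*(-28)) = √(-31692 - 504*(-28)) = √(-31692 + 14112) = √(-17580) = 2*I*√4395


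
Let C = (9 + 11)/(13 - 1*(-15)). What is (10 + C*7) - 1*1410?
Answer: -1395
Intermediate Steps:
C = 5/7 (C = 20/(13 + 15) = 20/28 = 20*(1/28) = 5/7 ≈ 0.71429)
(10 + C*7) - 1*1410 = (10 + (5/7)*7) - 1*1410 = (10 + 5) - 1410 = 15 - 1410 = -1395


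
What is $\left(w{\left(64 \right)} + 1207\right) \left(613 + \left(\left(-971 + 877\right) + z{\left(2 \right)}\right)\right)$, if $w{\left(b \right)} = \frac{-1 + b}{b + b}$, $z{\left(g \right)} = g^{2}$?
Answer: $\frac{80834357}{128} \approx 6.3152 \cdot 10^{5}$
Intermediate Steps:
$w{\left(b \right)} = \frac{-1 + b}{2 b}$
$\left(w{\left(64 \right)} + 1207\right) \left(613 + \left(\left(-971 + 877\right) + z{\left(2 \right)}\right)\right) = \left(\frac{-1 + 64}{2 \cdot 64} + 1207\right) \left(613 + \left(\left(-971 + 877\right) + 2^{2}\right)\right) = \left(\frac{1}{2} \cdot \frac{1}{64} \cdot 63 + 1207\right) \left(613 + \left(-94 + 4\right)\right) = \left(\frac{63}{128} + 1207\right) \left(613 - 90\right) = \frac{154559}{128} \cdot 523 = \frac{80834357}{128}$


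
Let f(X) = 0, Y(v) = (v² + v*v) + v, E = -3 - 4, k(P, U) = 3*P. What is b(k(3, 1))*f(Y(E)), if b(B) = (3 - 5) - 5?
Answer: 0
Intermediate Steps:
b(B) = -7 (b(B) = -2 - 5 = -7)
E = -7
Y(v) = v + 2*v² (Y(v) = (v² + v²) + v = 2*v² + v = v + 2*v²)
b(k(3, 1))*f(Y(E)) = -7*0 = 0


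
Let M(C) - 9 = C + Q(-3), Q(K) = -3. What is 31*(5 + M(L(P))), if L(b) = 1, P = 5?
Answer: 372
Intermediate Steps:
M(C) = 6 + C (M(C) = 9 + (C - 3) = 9 + (-3 + C) = 6 + C)
31*(5 + M(L(P))) = 31*(5 + (6 + 1)) = 31*(5 + 7) = 31*12 = 372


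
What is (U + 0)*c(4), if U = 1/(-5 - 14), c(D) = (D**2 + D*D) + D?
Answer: -36/19 ≈ -1.8947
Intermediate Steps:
c(D) = D + 2*D**2 (c(D) = (D**2 + D**2) + D = 2*D**2 + D = D + 2*D**2)
U = -1/19 (U = 1/(-19) = -1/19 ≈ -0.052632)
(U + 0)*c(4) = (-1/19 + 0)*(4*(1 + 2*4)) = -4*(1 + 8)/19 = -4*9/19 = -1/19*36 = -36/19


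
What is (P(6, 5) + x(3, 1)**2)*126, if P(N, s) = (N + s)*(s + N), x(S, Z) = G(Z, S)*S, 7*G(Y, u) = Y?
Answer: 106884/7 ≈ 15269.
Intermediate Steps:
G(Y, u) = Y/7
x(S, Z) = S*Z/7 (x(S, Z) = (Z/7)*S = S*Z/7)
P(N, s) = (N + s)**2 (P(N, s) = (N + s)*(N + s) = (N + s)**2)
(P(6, 5) + x(3, 1)**2)*126 = ((6 + 5)**2 + ((1/7)*3*1)**2)*126 = (11**2 + (3/7)**2)*126 = (121 + 9/49)*126 = (5938/49)*126 = 106884/7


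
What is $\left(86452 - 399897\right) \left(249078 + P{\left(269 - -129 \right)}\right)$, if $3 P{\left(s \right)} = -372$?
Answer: $-78033386530$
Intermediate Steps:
$P{\left(s \right)} = -124$ ($P{\left(s \right)} = \frac{1}{3} \left(-372\right) = -124$)
$\left(86452 - 399897\right) \left(249078 + P{\left(269 - -129 \right)}\right) = \left(86452 - 399897\right) \left(249078 - 124\right) = \left(-313445\right) 248954 = -78033386530$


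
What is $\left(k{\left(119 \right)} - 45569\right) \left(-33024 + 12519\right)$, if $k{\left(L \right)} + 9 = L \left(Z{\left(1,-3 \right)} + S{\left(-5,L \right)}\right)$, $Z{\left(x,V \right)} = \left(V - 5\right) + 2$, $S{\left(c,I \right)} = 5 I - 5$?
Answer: $-490438590$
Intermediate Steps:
$S{\left(c,I \right)} = -5 + 5 I$
$Z{\left(x,V \right)} = -3 + V$ ($Z{\left(x,V \right)} = \left(-5 + V\right) + 2 = -3 + V$)
$k{\left(L \right)} = -9 + L \left(-11 + 5 L\right)$ ($k{\left(L \right)} = -9 + L \left(\left(-3 - 3\right) + \left(-5 + 5 L\right)\right) = -9 + L \left(-6 + \left(-5 + 5 L\right)\right) = -9 + L \left(-11 + 5 L\right)$)
$\left(k{\left(119 \right)} - 45569\right) \left(-33024 + 12519\right) = \left(\left(-9 - 1309 + 5 \cdot 119^{2}\right) - 45569\right) \left(-33024 + 12519\right) = \left(\left(-9 - 1309 + 5 \cdot 14161\right) - 45569\right) \left(-20505\right) = \left(\left(-9 - 1309 + 70805\right) - 45569\right) \left(-20505\right) = \left(69487 - 45569\right) \left(-20505\right) = 23918 \left(-20505\right) = -490438590$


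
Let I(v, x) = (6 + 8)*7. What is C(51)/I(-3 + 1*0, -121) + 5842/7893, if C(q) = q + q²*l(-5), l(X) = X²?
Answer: 257108692/386757 ≈ 664.78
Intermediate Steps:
I(v, x) = 98 (I(v, x) = 14*7 = 98)
C(q) = q + 25*q² (C(q) = q + q²*(-5)² = q + q²*25 = q + 25*q²)
C(51)/I(-3 + 1*0, -121) + 5842/7893 = (51*(1 + 25*51))/98 + 5842/7893 = (51*(1 + 1275))*(1/98) + 5842*(1/7893) = (51*1276)*(1/98) + 5842/7893 = 65076*(1/98) + 5842/7893 = 32538/49 + 5842/7893 = 257108692/386757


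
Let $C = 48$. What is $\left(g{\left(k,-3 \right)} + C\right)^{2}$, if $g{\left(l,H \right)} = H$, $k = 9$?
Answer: $2025$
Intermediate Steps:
$\left(g{\left(k,-3 \right)} + C\right)^{2} = \left(-3 + 48\right)^{2} = 45^{2} = 2025$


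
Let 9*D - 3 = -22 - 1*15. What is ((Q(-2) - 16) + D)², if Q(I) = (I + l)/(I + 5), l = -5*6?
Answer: 75076/81 ≈ 926.86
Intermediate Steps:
l = -30
Q(I) = (-30 + I)/(5 + I) (Q(I) = (I - 30)/(I + 5) = (-30 + I)/(5 + I))
D = -34/9 (D = ⅓ + (-22 - 1*15)/9 = ⅓ + (-22 - 15)/9 = ⅓ + (⅑)*(-37) = ⅓ - 37/9 = -34/9 ≈ -3.7778)
((Q(-2) - 16) + D)² = (((-30 - 2)/(5 - 2) - 16) - 34/9)² = ((-32/3 - 16) - 34/9)² = (-80/3 - 34/9)² = (-274/9)² = 75076/81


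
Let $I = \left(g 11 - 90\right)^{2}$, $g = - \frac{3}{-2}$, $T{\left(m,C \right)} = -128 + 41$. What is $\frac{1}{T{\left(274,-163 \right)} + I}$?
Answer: $\frac{4}{21261} \approx 0.00018814$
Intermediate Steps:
$T{\left(m,C \right)} = -87$
$g = \frac{3}{2}$ ($g = \left(-3\right) \left(- \frac{1}{2}\right) = \frac{3}{2} \approx 1.5$)
$I = \frac{21609}{4}$ ($I = \left(\frac{3}{2} \cdot 11 - 90\right)^{2} = \left(\frac{33}{2} - 90\right)^{2} = \left(- \frac{147}{2}\right)^{2} = \frac{21609}{4} \approx 5402.3$)
$\frac{1}{T{\left(274,-163 \right)} + I} = \frac{1}{-87 + \frac{21609}{4}} = \frac{1}{\frac{21261}{4}} = \frac{4}{21261}$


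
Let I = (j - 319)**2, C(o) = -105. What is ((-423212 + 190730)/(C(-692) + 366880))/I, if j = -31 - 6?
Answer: -116241/23241798200 ≈ -5.0014e-6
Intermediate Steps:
j = -37
I = 126736 (I = (-37 - 319)**2 = (-356)**2 = 126736)
((-423212 + 190730)/(C(-692) + 366880))/I = ((-423212 + 190730)/(-105 + 366880))/126736 = -232482/366775*(1/126736) = -232482*1/366775*(1/126736) = -232482/366775*1/126736 = -116241/23241798200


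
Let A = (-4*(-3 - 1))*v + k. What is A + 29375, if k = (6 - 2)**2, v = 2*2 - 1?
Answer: 29439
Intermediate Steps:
v = 3 (v = 4 - 1 = 3)
k = 16 (k = 4**2 = 16)
A = 64 (A = -4*(-3 - 1)*3 + 16 = -4*(-4)*3 + 16 = 16*3 + 16 = 48 + 16 = 64)
A + 29375 = 64 + 29375 = 29439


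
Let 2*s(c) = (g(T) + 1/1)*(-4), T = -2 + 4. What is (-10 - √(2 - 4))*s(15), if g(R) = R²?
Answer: 100 + 10*I*√2 ≈ 100.0 + 14.142*I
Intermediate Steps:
T = 2
s(c) = -10 (s(c) = ((2² + 1/1)*(-4))/2 = ((4 + 1)*(-4))/2 = (5*(-4))/2 = (½)*(-20) = -10)
(-10 - √(2 - 4))*s(15) = (-10 - √(2 - 4))*(-10) = (-10 - √(-2))*(-10) = (-10 - I*√2)*(-10) = 100 + 10*I*√2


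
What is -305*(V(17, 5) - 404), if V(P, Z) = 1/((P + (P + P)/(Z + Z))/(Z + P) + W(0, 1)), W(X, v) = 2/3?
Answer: 32356535/263 ≈ 1.2303e+5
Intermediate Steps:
W(X, v) = ⅔ (W(X, v) = 2*(⅓) = ⅔)
V(P, Z) = 1/(⅔ + (P + P/Z)/(P + Z)) (V(P, Z) = 1/((P + (P + P)/(Z + Z))/(Z + P) + ⅔) = 1/((P + (2*P)/((2*Z)))/(P + Z) + ⅔) = 1/((P + (2*P)*(1/(2*Z)))/(P + Z) + ⅔) = 1/((P + P/Z)/(P + Z) + ⅔) = 1/(⅔ + (P + P/Z)/(P + Z)))
-305*(V(17, 5) - 404) = -305*(3*5*(17 + 5)/(2*5² + 3*17 + 5*17*5) - 404) = -305*(3*5*22/(2*25 + 51 + 425) - 404) = -305*(3*5*22/(50 + 51 + 425) - 404) = -305*(3*5*22/526 - 404) = -305*(3*5*(1/526)*22 - 404) = -305*(165/263 - 404) = -305*(-106087/263) = 32356535/263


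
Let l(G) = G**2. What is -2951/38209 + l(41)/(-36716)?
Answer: -172578245/1402881644 ≈ -0.12302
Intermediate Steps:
-2951/38209 + l(41)/(-36716) = -2951/38209 + 41**2/(-36716) = -2951*1/38209 + 1681*(-1/36716) = -2951/38209 - 1681/36716 = -172578245/1402881644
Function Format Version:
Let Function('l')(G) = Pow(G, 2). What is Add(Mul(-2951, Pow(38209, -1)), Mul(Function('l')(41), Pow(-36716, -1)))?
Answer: Rational(-172578245, 1402881644) ≈ -0.12302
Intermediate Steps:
Add(Mul(-2951, Pow(38209, -1)), Mul(Function('l')(41), Pow(-36716, -1))) = Add(Mul(-2951, Pow(38209, -1)), Mul(Pow(41, 2), Pow(-36716, -1))) = Add(Mul(-2951, Rational(1, 38209)), Mul(1681, Rational(-1, 36716))) = Add(Rational(-2951, 38209), Rational(-1681, 36716)) = Rational(-172578245, 1402881644)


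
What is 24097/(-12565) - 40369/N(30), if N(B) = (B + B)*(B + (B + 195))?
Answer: -175184117/38448900 ≈ -4.5563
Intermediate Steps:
N(B) = 2*B*(195 + 2*B) (N(B) = (2*B)*(B + (195 + B)) = (2*B)*(195 + 2*B) = 2*B*(195 + 2*B))
24097/(-12565) - 40369/N(30) = 24097/(-12565) - 40369*1/(60*(195 + 2*30)) = 24097*(-1/12565) - 40369*1/(60*(195 + 60)) = -24097/12565 - 40369/(2*30*255) = -24097/12565 - 40369/15300 = -175184117/38448900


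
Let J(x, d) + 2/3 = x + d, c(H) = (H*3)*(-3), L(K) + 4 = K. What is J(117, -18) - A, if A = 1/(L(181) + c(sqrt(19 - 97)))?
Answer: 1233926/12549 - I*sqrt(78)/4183 ≈ 98.329 - 0.0021113*I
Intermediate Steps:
L(K) = -4 + K
c(H) = -9*H (c(H) = (3*H)*(-3) = -9*H)
J(x, d) = -2/3 + d + x (J(x, d) = -2/3 + (x + d) = -2/3 + (d + x) = -2/3 + d + x)
A = 1/(177 - 9*I*sqrt(78)) (A = 1/((-4 + 181) - 9*sqrt(19 - 97)) = 1/(177 - 9*I*sqrt(78)) ≈ 0.0047016 + 0.0021113*I)
J(117, -18) - A = (-2/3 - 18 + 117) - (59/12549 + I*sqrt(78)/4183) = 295/3 + (-59/12549 - I*sqrt(78)/4183) = 1233926/12549 - I*sqrt(78)/4183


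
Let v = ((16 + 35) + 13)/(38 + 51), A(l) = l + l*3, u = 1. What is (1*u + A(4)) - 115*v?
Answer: -5847/89 ≈ -65.697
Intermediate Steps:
A(l) = 4*l (A(l) = l + 3*l = 4*l)
v = 64/89 (v = (51 + 13)/89 = 64*(1/89) = 64/89 ≈ 0.71910)
(1*u + A(4)) - 115*v = (1*1 + 4*4) - 115*64/89 = (1 + 16) - 7360/89 = 17 - 7360/89 = -5847/89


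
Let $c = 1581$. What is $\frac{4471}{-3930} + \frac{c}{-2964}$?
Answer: $- \frac{3244229}{1941420} \approx -1.6711$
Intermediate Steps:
$\frac{4471}{-3930} + \frac{c}{-2964} = \frac{4471}{-3930} + \frac{1581}{-2964} = 4471 \left(- \frac{1}{3930}\right) + 1581 \left(- \frac{1}{2964}\right) = - \frac{4471}{3930} - \frac{527}{988} = - \frac{3244229}{1941420}$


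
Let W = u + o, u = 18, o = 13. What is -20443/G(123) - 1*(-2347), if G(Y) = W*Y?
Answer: 8928668/3813 ≈ 2341.6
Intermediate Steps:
W = 31 (W = 18 + 13 = 31)
G(Y) = 31*Y
-20443/G(123) - 1*(-2347) = -20443/(31*123) - 1*(-2347) = -20443/3813 + 2347 = 8928668/3813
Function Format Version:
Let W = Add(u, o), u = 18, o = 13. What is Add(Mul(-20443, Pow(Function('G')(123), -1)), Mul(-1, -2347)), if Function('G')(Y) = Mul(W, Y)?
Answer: Rational(8928668, 3813) ≈ 2341.6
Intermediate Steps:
W = 31 (W = Add(18, 13) = 31)
Function('G')(Y) = Mul(31, Y)
Add(Mul(-20443, Pow(Function('G')(123), -1)), Mul(-1, -2347)) = Add(Mul(-20443, Pow(Mul(31, 123), -1)), Mul(-1, -2347)) = Add(Mul(-20443, Pow(3813, -1)), 2347) = Add(Mul(-20443, Rational(1, 3813)), 2347) = Add(Rational(-20443, 3813), 2347) = Rational(8928668, 3813)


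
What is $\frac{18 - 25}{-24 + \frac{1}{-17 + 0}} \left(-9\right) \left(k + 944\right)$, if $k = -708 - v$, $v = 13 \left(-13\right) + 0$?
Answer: $- \frac{433755}{409} \approx -1060.5$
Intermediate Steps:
$v = -169$ ($v = -169 + 0 = -169$)
$k = -539$ ($k = -708 - -169 = -708 + 169 = -539$)
$\frac{18 - 25}{-24 + \frac{1}{-17 + 0}} \left(-9\right) \left(k + 944\right) = \frac{18 - 25}{-24 + \frac{1}{-17 + 0}} \left(-9\right) \left(-539 + 944\right) = - \frac{7}{-24 + \frac{1}{-17}} \left(-9\right) 405 = - \frac{7}{-24 - \frac{1}{17}} \left(-9\right) 405 = - \frac{7}{- \frac{409}{17}} \left(-9\right) 405 = \left(-7\right) \left(- \frac{17}{409}\right) \left(-9\right) 405 = \frac{119}{409} \left(-9\right) 405 = \left(- \frac{1071}{409}\right) 405 = - \frac{433755}{409}$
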